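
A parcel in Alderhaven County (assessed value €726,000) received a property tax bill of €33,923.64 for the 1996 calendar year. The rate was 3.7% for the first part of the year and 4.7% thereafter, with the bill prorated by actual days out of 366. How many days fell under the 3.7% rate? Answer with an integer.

Let d = days at the first rate; then 366 − d days at the second rate.
€726,000 × [3.7%·d + 4.7%·(366−d)] / 366 = €33,923.64
Solving gives d = 10, so the new rate took effect on 11 January 1996.

10 days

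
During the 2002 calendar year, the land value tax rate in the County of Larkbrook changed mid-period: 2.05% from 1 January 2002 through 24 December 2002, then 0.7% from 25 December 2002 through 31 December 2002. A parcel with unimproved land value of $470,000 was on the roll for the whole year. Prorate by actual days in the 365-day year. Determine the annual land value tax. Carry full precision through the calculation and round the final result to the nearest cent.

$9,513.32

1 January – 24 December 2002: 358 days at 2.05% → $470,000 × 2.05% × 358/365 = $9,450.2192
25 December – 31 December 2002: 7 days at 0.7% → $470,000 × 0.7% × 7/365 = $63.0959
Total = $9,513.3151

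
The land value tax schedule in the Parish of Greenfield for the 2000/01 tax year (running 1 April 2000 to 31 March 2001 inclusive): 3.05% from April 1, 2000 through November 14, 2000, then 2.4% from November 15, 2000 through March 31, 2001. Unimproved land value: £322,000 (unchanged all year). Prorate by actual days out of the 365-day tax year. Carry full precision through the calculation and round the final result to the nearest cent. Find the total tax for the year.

£9,035.41

April 1 – November 14, 2000: 228 days at 3.05% → £322,000 × 3.05% × 228/365 = £6,134.7616
November 15, 2000 – March 31, 2001: 137 days at 2.4% → £322,000 × 2.4% × 137/365 = £2,900.6466
Total = £9,035.4082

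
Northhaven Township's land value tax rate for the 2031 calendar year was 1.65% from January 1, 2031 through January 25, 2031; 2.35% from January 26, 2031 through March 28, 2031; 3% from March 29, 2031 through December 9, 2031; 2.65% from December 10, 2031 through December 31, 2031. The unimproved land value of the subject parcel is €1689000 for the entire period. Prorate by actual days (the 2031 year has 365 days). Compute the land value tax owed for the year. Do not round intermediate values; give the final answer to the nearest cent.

January 1 – January 25, 2031: 25 days at 1.65% → €1689000 × 1.65% × 25/365 = €1908.8014
January 26 – March 28, 2031: 62 days at 2.35% → €1689000 × 2.35% × 62/365 = €6742.1178
March 29 – December 9, 2031: 256 days at 3% → €1689000 × 3% × 256/365 = €35538.4110
December 10 – December 31, 2031: 22 days at 2.65% → €1689000 × 2.65% × 22/365 = €2697.7726
Total = €46887.1027

€46887.10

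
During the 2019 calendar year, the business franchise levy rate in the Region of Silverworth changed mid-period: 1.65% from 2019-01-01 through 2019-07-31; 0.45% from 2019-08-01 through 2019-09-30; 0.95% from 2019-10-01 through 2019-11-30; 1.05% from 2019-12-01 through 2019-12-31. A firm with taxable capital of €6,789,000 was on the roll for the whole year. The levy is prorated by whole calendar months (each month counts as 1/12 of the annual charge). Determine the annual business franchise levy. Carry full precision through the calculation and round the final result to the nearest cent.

€87,125.50

2019-01-01 to 2019-07-31: 7 months at 1.65% → €6,789,000 × 1.65% × 7/12 = €65,344.1250
2019-08-01 to 2019-09-30: 2 months at 0.45% → €6,789,000 × 0.45% × 2/12 = €5,091.7500
2019-10-01 to 2019-11-30: 2 months at 0.95% → €6,789,000 × 0.95% × 2/12 = €10,749.2500
2019-12-01 to 2019-12-31: 1 month at 1.05% → €6,789,000 × 1.05% × 1/12 = €5,940.3750
Total = €87,125.5000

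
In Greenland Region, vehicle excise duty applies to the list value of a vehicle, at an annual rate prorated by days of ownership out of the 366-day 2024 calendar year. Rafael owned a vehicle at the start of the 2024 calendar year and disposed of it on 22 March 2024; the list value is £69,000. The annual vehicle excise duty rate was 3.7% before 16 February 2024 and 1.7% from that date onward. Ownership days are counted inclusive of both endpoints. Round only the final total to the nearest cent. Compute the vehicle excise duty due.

1 January – 15 February 2024: 46 days at 3.7% → £69,000 × 3.7% × 46/366 = £320.8689
16 February – 22 March 2024: 36 days at 1.7% → £69,000 × 1.7% × 36/366 = £115.3770
Total = £436.2459

£436.25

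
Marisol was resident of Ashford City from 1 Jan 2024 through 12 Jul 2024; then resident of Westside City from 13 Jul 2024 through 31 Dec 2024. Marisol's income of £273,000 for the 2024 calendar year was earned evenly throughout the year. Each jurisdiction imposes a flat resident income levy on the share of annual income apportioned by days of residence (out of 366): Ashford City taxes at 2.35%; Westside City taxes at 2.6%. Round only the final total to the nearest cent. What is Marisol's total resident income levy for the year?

£6,736.24

Ashford City, 1 Jan – 12 Jul 2024: 194 days → £273,000 × 2.35% × 194/366 = £3,400.5656
Westside City, 13 Jul – 31 Dec 2024: 172 days → £273,000 × 2.6% × 172/366 = £3,335.6721
Total = £6,736.2377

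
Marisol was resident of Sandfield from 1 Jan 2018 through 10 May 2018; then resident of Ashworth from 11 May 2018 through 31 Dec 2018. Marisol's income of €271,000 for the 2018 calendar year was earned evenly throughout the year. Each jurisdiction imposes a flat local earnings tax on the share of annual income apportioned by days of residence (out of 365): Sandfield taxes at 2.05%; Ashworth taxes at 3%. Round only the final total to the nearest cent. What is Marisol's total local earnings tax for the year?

Sandfield, 1 Jan – 10 May 2018: 130 days → €271,000 × 2.05% × 130/365 = €1,978.6712
Ashworth, 11 May – 31 Dec 2018: 235 days → €271,000 × 3% × 235/365 = €5,234.3836
Total = €7,213.0548

€7,213.05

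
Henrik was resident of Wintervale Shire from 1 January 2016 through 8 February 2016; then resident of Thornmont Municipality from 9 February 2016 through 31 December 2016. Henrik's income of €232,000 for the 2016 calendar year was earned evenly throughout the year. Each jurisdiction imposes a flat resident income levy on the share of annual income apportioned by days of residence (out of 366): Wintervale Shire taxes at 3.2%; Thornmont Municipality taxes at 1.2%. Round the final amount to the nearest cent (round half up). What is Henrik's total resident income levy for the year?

Wintervale Shire, 1 January – 8 February 2016: 39 days → €232,000 × 3.2% × 39/366 = €791.0820
Thornmont Municipality, 9 February – 31 December 2016: 327 days → €232,000 × 1.2% × 327/366 = €2,487.3443
Total = €3,278.4262

€3,278.43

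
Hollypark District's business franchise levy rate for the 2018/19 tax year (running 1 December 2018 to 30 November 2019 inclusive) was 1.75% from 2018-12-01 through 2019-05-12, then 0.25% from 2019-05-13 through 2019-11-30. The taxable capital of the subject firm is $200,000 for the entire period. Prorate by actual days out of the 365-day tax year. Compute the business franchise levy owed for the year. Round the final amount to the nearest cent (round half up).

$1,839.73

2018-12-01 to 2019-05-12: 163 days at 1.75% → $200,000 × 1.75% × 163/365 = $1,563.0137
2019-05-13 to 2019-11-30: 202 days at 0.25% → $200,000 × 0.25% × 202/365 = $276.7123
Total = $1,839.7260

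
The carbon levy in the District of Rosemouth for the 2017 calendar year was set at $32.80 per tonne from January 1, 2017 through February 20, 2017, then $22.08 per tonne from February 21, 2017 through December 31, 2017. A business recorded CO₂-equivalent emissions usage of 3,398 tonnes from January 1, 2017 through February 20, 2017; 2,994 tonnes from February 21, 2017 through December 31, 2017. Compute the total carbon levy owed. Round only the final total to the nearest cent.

$177,561.92

January 1 – February 20, 2017: 3,398 tonnes at $32.80/tonne → $111,454.40
February 21 – December 31, 2017: 2,994 tonnes at $22.08/tonne → $66,107.52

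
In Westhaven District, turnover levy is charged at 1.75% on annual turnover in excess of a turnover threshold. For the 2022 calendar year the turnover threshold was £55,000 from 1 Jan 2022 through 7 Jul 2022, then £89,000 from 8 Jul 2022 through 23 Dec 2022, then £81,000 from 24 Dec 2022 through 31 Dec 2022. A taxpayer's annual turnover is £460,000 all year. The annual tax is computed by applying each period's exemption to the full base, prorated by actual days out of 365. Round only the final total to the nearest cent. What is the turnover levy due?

£6,802.03

1 Jan – 7 Jul 2022: 188 days, exemption £55,000 → (£460,000 − £55,000) × 1.75% × 188/365 = £3,650.5479
8 Jul – 23 Dec 2022: 169 days, exemption £89,000 → (£460,000 − £89,000) × 1.75% × 169/365 = £3,006.1164
24 Dec – 31 Dec 2022: 8 days, exemption £81,000 → (£460,000 − £81,000) × 1.75% × 8/365 = £145.3699
Total = £6,802.0342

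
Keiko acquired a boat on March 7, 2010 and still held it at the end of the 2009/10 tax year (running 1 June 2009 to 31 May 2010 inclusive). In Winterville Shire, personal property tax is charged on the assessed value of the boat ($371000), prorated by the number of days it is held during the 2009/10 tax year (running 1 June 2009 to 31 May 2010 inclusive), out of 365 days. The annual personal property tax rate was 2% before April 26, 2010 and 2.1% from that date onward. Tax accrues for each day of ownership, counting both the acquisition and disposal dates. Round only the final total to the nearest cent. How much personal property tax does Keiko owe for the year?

$1784.87

March 7 – April 25, 2010: 50 days at 2% → $371000 × 2% × 50/365 = $1016.4384
April 26 – May 31, 2010: 36 days at 2.1% → $371000 × 2.1% × 36/365 = $768.4274
Total = $1784.8658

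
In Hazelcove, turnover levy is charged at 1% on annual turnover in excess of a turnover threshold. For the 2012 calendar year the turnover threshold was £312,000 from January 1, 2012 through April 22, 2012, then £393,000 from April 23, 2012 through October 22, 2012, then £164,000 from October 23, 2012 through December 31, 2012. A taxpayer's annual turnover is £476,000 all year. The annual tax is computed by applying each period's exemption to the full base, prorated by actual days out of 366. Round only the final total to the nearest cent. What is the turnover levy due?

£1,518.06

January 1 – April 22, 2012: 113 days, exemption £312,000 → (£476,000 − £312,000) × 1% × 113/366 = £506.3388
April 23 – October 22, 2012: 183 days, exemption £393,000 → (£476,000 − £393,000) × 1% × 183/366 = £415.0000
October 23 – December 31, 2012: 70 days, exemption £164,000 → (£476,000 − £164,000) × 1% × 70/366 = £596.7213
Total = £1,518.0601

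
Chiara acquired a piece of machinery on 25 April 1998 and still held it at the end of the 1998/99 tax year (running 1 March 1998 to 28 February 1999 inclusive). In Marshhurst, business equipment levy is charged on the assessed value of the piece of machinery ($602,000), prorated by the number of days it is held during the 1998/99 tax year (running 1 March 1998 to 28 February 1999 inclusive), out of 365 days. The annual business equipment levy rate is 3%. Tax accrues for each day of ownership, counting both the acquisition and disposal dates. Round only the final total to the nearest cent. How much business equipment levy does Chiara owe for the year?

Days held (25 April 1998 – 28 February 1999): 310 out of 365
Tax = $602,000 × 3% × 310/365 = $15,338.6301

$15,338.63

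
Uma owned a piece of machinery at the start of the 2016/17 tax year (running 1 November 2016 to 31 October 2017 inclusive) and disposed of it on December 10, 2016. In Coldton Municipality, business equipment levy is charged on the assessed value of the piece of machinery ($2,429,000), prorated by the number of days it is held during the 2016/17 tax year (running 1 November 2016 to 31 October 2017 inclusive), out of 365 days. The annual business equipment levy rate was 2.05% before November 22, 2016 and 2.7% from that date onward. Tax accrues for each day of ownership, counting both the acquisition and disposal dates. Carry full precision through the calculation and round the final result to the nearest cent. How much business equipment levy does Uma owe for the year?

November 1 – November 21, 2016: 21 days at 2.05% → $2,429,000 × 2.05% × 21/365 = $2,864.8890
November 22 – December 10, 2016: 19 days at 2.7% → $2,429,000 × 2.7% × 19/365 = $3,413.9096
Total = $6,278.7986

$6,278.80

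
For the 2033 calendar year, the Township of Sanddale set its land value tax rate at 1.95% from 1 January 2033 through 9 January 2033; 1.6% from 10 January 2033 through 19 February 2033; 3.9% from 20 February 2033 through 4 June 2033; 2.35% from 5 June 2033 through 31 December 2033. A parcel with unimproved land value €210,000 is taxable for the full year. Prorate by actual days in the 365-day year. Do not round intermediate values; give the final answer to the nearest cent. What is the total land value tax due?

€5,673.74

1 January – 9 January 2033: 9 days at 1.95% → €210,000 × 1.95% × 9/365 = €100.9726
10 January – 19 February 2033: 41 days at 1.6% → €210,000 × 1.6% × 41/365 = €377.4247
20 February – 4 June 2033: 105 days at 3.9% → €210,000 × 3.9% × 105/365 = €2,356.0274
5 June – 31 December 2033: 210 days at 2.35% → €210,000 × 2.35% × 210/365 = €2,839.3151
Total = €5,673.7397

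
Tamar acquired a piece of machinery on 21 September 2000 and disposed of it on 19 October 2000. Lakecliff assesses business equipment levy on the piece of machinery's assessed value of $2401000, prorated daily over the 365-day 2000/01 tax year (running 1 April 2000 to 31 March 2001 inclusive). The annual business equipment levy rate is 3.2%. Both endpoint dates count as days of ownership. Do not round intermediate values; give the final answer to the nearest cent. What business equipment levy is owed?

Days held (21 September – 19 October 2000): 29 out of 365
Tax = $2401000 × 3.2% × 29/365 = $6104.4603

$6104.46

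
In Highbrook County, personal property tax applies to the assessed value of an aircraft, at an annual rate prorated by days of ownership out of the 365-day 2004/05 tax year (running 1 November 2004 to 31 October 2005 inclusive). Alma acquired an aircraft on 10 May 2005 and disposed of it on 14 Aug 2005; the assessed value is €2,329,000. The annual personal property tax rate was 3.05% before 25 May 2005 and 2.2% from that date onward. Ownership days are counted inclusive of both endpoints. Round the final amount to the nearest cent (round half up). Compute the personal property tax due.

10 May – 24 May 2005: 15 days at 3.05% → €2,329,000 × 3.05% × 15/365 = €2,919.2260
25 May – 14 Aug 2005: 82 days at 2.2% → €2,329,000 × 2.2% × 82/365 = €11,511.0027
Total = €14,430.2288

€14,430.23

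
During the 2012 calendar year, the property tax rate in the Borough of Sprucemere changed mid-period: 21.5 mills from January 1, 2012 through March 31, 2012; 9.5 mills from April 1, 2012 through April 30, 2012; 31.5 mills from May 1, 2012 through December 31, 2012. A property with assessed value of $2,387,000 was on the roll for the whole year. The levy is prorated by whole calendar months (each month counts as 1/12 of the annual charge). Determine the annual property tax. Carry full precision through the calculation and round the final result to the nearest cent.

$64,846.83

January 1 – March 31, 2012: 3 months at 21.5 mills → $2,387,000 × 2.15% × 3/12 = $12,830.1250
April 1 – April 30, 2012: 1 month at 9.5 mills → $2,387,000 × 0.95% × 1/12 = $1,889.7083
May 1 – December 31, 2012: 8 months at 31.5 mills → $2,387,000 × 3.15% × 8/12 = $50,127.0000
Total = $64,846.8333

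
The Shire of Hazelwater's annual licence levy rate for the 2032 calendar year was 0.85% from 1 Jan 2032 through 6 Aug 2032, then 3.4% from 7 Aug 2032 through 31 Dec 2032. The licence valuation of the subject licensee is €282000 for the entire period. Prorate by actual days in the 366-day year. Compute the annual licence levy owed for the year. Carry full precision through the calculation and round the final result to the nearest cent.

1 Jan – 6 Aug 2032: 219 days at 0.85% → €282000 × 0.85% × 219/366 = €1434.2705
7 Aug – 31 Dec 2032: 147 days at 3.4% → €282000 × 3.4% × 147/366 = €3850.9180
Total = €5285.1885

€5285.19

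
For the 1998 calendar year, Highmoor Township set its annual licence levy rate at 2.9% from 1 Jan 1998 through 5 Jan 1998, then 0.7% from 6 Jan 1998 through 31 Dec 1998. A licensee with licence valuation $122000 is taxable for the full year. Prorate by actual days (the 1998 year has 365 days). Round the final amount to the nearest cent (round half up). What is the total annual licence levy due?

1 Jan – 5 Jan 1998: 5 days at 2.9% → $122000 × 2.9% × 5/365 = $48.4658
6 Jan – 31 Dec 1998: 360 days at 0.7% → $122000 × 0.7% × 360/365 = $842.3014
Total = $890.7671

$890.77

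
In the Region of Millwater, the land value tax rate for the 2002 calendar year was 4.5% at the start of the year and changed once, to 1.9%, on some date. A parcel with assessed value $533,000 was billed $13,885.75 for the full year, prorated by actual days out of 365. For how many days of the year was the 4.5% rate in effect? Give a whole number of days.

Let d = days at the first rate; then 365 − d days at the second rate.
$533,000 × [4.5%·d + 1.9%·(365−d)] / 365 = $13,885.75
Solving gives d = 99, so the new rate took effect on 10 April 2002.

99 days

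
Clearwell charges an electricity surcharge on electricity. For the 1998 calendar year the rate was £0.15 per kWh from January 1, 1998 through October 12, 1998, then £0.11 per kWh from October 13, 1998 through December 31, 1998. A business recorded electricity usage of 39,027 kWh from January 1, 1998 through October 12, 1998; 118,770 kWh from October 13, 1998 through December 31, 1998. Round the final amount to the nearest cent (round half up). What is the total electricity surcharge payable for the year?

£18918.75

January 1 – October 12, 1998: 39,027 kWh at £0.15/kWh → £5854.05
October 13 – December 31, 1998: 118,770 kWh at £0.11/kWh → £13064.70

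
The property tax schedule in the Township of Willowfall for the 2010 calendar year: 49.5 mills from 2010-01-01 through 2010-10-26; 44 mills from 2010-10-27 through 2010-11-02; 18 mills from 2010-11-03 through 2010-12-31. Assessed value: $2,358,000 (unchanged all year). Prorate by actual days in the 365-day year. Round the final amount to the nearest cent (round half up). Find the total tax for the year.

2010-01-01 to 2010-10-26: 299 days at 49.5 mills → $2,358,000 × 4.95% × 299/365 = $95,615.2849
2010-10-27 to 2010-11-02: 7 days at 44 mills → $2,358,000 × 4.4% × 7/365 = $1,989.7644
2010-11-03 to 2010-12-31: 59 days at 18 mills → $2,358,000 × 1.8% × 59/365 = $6,860.8110
Total = $104,465.8603

$104,465.86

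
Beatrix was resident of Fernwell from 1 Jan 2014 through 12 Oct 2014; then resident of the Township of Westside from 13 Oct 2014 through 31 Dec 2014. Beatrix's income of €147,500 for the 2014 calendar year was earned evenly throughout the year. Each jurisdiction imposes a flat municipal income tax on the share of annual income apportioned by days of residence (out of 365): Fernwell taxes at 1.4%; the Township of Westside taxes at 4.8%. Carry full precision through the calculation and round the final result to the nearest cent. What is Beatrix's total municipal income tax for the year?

Fernwell, 1 Jan – 12 Oct 2014: 285 days → €147,500 × 1.4% × 285/365 = €1,612.3973
The Township of Westside, 13 Oct – 31 Dec 2014: 80 days → €147,500 × 4.8% × 80/365 = €1,551.7808
Total = €3,164.1781

€3,164.18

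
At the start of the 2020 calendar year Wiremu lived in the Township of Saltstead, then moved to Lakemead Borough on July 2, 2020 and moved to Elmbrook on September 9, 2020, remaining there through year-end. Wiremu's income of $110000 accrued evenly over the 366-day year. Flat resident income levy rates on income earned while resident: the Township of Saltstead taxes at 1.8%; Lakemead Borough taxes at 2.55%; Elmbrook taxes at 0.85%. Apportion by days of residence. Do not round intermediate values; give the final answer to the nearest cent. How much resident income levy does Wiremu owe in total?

$1810.04

The Township of Saltstead, January 1 – July 1, 2020: 183 days → $110000 × 1.8% × 183/366 = $990.0000
Lakemead Borough, July 2 – September 8, 2020: 69 days → $110000 × 2.55% × 69/366 = $528.8115
Elmbrook, September 9 – December 31, 2020: 114 days → $110000 × 0.85% × 114/366 = $291.2295
Total = $1810.0410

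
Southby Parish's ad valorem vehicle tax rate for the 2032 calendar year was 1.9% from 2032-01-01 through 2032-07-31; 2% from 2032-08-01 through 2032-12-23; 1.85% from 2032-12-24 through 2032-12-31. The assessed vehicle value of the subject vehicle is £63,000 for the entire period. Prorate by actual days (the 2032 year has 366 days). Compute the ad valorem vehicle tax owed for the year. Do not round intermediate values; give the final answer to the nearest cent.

£1,221.27

2032-01-01 to 2032-07-31: 213 days at 1.9% → £63,000 × 1.9% × 213/366 = £696.6148
2032-08-01 to 2032-12-23: 145 days at 2% → £63,000 × 2% × 145/366 = £499.1803
2032-12-24 to 2032-12-31: 8 days at 1.85% → £63,000 × 1.85% × 8/366 = £25.4754
Total = £1,221.2705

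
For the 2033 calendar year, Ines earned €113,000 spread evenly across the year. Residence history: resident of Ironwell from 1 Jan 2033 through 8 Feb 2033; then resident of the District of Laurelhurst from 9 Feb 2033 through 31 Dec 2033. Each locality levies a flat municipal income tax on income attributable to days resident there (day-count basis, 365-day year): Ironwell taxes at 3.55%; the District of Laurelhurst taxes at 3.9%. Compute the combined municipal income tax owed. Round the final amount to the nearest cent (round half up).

Ironwell, 1 Jan – 8 Feb 2033: 39 days → €113,000 × 3.55% × 39/365 = €428.6260
The District of Laurelhurst, 9 Feb – 31 Dec 2033: 326 days → €113,000 × 3.9% × 326/365 = €3,936.1151
Total = €4,364.7411

€4,364.74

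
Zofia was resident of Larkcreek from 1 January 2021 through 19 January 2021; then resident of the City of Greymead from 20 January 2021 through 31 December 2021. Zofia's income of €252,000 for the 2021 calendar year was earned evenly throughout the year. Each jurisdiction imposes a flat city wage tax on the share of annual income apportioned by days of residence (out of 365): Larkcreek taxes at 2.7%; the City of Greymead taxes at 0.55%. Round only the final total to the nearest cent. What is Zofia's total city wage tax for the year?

€1,668.03

Larkcreek, 1 January – 19 January 2021: 19 days → €252,000 × 2.7% × 19/365 = €354.1808
The City of Greymead, 20 January – 31 December 2021: 346 days → €252,000 × 0.55% × 346/365 = €1,313.8521
Total = €1,668.0329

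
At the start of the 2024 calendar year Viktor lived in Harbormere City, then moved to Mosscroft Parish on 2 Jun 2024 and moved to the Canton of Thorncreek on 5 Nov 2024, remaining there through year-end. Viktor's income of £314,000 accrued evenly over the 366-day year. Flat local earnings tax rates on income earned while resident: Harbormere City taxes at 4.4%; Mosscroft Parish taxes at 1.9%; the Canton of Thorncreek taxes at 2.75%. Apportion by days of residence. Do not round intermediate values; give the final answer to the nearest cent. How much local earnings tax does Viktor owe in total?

£9,663.22

Harbormere City, 1 Jan – 1 Jun 2024: 153 days → £314,000 × 4.4% × 153/366 = £5,775.5410
Mosscroft Parish, 2 Jun – 4 Nov 2024: 156 days → £314,000 × 1.9% × 156/366 = £2,542.8852
The Canton of Thorncreek, 5 Nov – 31 Dec 2024: 57 days → £314,000 × 2.75% × 57/366 = £1,344.7951
Total = £9,663.2213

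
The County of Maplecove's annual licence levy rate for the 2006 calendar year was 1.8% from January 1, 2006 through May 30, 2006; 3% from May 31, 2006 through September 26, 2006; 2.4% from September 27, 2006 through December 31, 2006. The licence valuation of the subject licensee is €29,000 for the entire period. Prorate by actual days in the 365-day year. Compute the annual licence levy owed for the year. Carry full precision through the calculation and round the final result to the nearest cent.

€681.22

January 1 – May 30, 2006: 150 days at 1.8% → €29,000 × 1.8% × 150/365 = €214.5205
May 31 – September 26, 2006: 119 days at 3% → €29,000 × 3% × 119/365 = €283.6438
September 27 – December 31, 2006: 96 days at 2.4% → €29,000 × 2.4% × 96/365 = €183.0575
Total = €681.2219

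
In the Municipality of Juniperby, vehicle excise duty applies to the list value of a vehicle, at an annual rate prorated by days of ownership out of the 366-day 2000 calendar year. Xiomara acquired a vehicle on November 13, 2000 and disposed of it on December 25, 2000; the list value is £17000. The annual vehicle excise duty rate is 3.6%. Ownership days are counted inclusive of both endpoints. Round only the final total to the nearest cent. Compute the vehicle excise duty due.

£71.90

Days held (November 13 – December 25, 2000): 43 out of 366
Tax = £17000 × 3.6% × 43/366 = £71.9016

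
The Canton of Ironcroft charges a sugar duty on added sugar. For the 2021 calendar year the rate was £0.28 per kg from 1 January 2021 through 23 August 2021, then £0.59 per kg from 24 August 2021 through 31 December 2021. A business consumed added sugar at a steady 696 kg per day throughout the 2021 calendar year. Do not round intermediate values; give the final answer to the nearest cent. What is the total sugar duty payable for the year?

£99,180.00

1 January – 23 August 2021: 235 days × 696 kg/day = 163,560 kg at £0.28/kg → £45,796.80
24 August – 31 December 2021: 130 days × 696 kg/day = 90,480 kg at £0.59/kg → £53,383.20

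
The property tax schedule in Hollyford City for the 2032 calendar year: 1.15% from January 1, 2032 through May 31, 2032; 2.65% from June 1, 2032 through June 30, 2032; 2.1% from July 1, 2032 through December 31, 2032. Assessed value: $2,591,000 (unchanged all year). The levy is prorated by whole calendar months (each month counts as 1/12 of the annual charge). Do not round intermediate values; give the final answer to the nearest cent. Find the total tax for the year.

January 1 – May 31, 2032: 5 months at 1.15% → $2,591,000 × 1.15% × 5/12 = $12,415.2083
June 1 – June 30, 2032: 1 month at 2.65% → $2,591,000 × 2.65% × 1/12 = $5,721.7917
July 1 – December 31, 2032: 6 months at 2.1% → $2,591,000 × 2.1% × 6/12 = $27,205.5000
Total = $45,342.5000

$45,342.50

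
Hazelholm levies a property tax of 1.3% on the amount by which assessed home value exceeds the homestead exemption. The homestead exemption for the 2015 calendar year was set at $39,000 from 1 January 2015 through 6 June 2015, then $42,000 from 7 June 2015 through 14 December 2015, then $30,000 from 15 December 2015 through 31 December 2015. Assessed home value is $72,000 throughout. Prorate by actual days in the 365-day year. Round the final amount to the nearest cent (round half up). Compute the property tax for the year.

$414.04

1 January – 6 June 2015: 157 days, exemption $39,000 → ($72,000 − $39,000) × 1.3% × 157/365 = $184.5288
7 June – 14 December 2015: 191 days, exemption $42,000 → ($72,000 − $42,000) × 1.3% × 191/365 = $204.0822
15 December – 31 December 2015: 17 days, exemption $30,000 → ($72,000 − $30,000) × 1.3% × 17/365 = $25.4301
Total = $414.0411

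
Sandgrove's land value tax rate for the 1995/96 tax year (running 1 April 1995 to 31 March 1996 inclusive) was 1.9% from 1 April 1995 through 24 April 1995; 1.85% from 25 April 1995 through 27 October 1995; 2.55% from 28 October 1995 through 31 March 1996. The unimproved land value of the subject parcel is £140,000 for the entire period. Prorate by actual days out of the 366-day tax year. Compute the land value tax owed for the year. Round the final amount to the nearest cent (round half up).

1 April – 24 April 1995: 24 days at 1.9% → £140,000 × 1.9% × 24/366 = £174.4262
25 April – 27 October 1995: 186 days at 1.85% → £140,000 × 1.85% × 186/366 = £1,316.2295
28 October 1995 – 31 March 1996: 156 days at 2.55% → £140,000 × 2.55% × 156/366 = £1,521.6393
Total = £3,012.2951

£3,012.30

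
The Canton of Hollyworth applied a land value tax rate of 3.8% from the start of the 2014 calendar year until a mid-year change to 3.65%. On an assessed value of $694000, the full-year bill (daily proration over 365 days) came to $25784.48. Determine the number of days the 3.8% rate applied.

Let d = days at the first rate; then 365 − d days at the second rate.
$694000 × [3.8%·d + 3.65%·(365−d)] / 365 = $25784.48
Solving gives d = 159, so the new rate took effect on 9 Jun 2014.

159 days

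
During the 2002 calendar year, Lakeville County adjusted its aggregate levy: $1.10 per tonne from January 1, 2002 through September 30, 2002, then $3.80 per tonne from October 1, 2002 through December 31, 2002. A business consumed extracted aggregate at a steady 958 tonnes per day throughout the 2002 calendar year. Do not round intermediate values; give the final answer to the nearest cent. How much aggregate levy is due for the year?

January 1 – September 30, 2002: 273 days × 958 tonnes/day = 261,534 tonnes at $1.10/tonne → $287,687.40
October 1 – December 31, 2002: 92 days × 958 tonnes/day = 88,136 tonnes at $3.80/tonne → $334,916.80

$622,604.20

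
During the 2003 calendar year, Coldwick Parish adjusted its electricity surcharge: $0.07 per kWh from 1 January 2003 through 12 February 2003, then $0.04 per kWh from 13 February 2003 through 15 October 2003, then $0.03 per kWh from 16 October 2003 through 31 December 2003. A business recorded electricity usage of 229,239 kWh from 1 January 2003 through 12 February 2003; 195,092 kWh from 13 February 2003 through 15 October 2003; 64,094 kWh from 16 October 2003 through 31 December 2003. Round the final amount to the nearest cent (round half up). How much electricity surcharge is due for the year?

1 January – 12 February 2003: 229,239 kWh at $0.07/kWh → $16046.73
13 February – 15 October 2003: 195,092 kWh at $0.04/kWh → $7803.68
16 October – 31 December 2003: 64,094 kWh at $0.03/kWh → $1922.82

$25773.23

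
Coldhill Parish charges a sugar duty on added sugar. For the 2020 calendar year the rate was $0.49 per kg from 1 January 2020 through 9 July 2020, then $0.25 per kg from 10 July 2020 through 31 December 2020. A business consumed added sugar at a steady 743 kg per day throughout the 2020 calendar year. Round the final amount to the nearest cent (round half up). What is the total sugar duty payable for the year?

1 January – 9 July 2020: 191 days × 743 kg/day = 141,913 kg at $0.49/kg → $69,537.37
10 July – 31 December 2020: 175 days × 743 kg/day = 130,025 kg at $0.25/kg → $32,506.25

$102,043.62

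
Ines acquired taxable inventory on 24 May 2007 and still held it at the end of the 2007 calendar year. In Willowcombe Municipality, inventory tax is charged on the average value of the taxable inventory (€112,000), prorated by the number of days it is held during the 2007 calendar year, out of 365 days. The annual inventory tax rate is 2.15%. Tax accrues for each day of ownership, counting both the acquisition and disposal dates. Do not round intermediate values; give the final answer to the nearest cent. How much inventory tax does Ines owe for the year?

€1,464.59

Days held (24 May – 31 Dec 2007): 222 out of 365
Tax = €112,000 × 2.15% × 222/365 = €1,464.5918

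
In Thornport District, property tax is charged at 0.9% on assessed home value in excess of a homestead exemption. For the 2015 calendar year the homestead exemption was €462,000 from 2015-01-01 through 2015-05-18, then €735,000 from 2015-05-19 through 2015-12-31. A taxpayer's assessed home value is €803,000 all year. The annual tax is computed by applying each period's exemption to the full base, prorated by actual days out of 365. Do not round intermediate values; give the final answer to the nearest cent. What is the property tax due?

€1,540.95

2015-01-01 to 2015-05-18: 138 days, exemption €462,000 → (€803,000 − €462,000) × 0.9% × 138/365 = €1,160.3342
2015-05-19 to 2015-12-31: 227 days, exemption €735,000 → (€803,000 − €735,000) × 0.9% × 227/365 = €380.6137
Total = €1,540.9479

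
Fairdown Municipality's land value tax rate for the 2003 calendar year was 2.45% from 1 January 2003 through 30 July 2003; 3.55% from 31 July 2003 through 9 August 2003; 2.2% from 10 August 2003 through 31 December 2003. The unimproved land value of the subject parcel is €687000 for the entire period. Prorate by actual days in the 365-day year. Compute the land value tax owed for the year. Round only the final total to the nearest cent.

€16360.95

1 January – 30 July 2003: 211 days at 2.45% → €687000 × 2.45% × 211/365 = €9729.9904
31 July – 9 August 2003: 10 days at 3.55% → €687000 × 3.55% × 10/365 = €668.1781
10 August – 31 December 2003: 144 days at 2.2% → €687000 × 2.2% × 144/365 = €5962.7836
Total = €16360.9521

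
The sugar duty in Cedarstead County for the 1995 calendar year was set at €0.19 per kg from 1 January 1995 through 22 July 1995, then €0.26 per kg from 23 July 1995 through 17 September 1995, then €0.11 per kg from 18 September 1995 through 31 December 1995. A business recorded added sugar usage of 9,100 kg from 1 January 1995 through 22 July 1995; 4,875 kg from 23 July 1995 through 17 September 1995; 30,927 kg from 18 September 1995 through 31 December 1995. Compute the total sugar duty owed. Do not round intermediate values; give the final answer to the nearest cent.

1 January – 22 July 1995: 9,100 kg at €0.19/kg → €1,729.00
23 July – 17 September 1995: 4,875 kg at €0.26/kg → €1,267.50
18 September – 31 December 1995: 30,927 kg at €0.11/kg → €3,401.97

€6,398.47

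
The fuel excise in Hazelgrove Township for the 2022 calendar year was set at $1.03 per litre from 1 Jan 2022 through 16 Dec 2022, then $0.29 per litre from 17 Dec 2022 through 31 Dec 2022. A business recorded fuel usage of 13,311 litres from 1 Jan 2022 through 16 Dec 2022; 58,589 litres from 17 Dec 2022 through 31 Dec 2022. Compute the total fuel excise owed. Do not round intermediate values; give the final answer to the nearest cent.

$30,701.14

1 Jan – 16 Dec 2022: 13,311 litres at $1.03/litre → $13,710.33
17 Dec – 31 Dec 2022: 58,589 litres at $0.29/litre → $16,990.81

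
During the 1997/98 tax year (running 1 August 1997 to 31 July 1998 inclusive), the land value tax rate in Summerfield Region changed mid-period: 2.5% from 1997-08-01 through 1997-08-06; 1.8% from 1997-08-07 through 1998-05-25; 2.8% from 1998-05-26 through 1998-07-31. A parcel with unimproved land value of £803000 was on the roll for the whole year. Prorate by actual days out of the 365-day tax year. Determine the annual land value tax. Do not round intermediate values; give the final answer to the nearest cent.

1997-08-01 to 1997-08-06: 6 days at 2.5% → £803000 × 2.5% × 6/365 = £330.0000
1997-08-07 to 1998-05-25: 292 days at 1.8% → £803000 × 1.8% × 292/365 = £11563.2000
1998-05-26 to 1998-07-31: 67 days at 2.8% → £803000 × 2.8% × 67/365 = £4127.2000
Total = £16020.4000

£16020.40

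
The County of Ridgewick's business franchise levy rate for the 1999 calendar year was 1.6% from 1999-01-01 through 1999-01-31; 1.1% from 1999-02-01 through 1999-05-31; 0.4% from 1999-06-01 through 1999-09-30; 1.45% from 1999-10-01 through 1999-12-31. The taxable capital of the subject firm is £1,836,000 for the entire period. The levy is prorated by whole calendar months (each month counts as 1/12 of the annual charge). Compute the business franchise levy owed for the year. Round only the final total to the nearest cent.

£18,283.50

1999-01-01 to 1999-01-31: 1 month at 1.6% → £1,836,000 × 1.6% × 1/12 = £2,448.0000
1999-02-01 to 1999-05-31: 4 months at 1.1% → £1,836,000 × 1.1% × 4/12 = £6,732.0000
1999-06-01 to 1999-09-30: 4 months at 0.4% → £1,836,000 × 0.4% × 4/12 = £2,448.0000
1999-10-01 to 1999-12-31: 3 months at 1.45% → £1,836,000 × 1.45% × 3/12 = £6,655.5000
Total = £18,283.5000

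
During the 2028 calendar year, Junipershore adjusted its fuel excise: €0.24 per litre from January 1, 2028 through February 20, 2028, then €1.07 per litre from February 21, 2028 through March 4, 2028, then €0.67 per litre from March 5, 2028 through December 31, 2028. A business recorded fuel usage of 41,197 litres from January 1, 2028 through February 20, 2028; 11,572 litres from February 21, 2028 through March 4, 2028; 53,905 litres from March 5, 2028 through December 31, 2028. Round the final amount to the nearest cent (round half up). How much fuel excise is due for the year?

€58385.67

January 1 – February 20, 2028: 41,197 litres at €0.24/litre → €9887.28
February 21 – March 4, 2028: 11,572 litres at €1.07/litre → €12382.04
March 5 – December 31, 2028: 53,905 litres at €0.67/litre → €36116.35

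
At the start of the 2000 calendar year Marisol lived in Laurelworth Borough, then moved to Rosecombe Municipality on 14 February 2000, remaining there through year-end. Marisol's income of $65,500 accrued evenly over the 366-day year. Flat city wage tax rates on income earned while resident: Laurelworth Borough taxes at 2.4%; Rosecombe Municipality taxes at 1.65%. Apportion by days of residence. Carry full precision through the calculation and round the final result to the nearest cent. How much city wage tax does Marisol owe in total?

Laurelworth Borough, 1 January – 13 February 2000: 44 days → $65,500 × 2.4% × 44/366 = $188.9836
Rosecombe Municipality, 14 February – 31 December 2000: 322 days → $65,500 × 1.65% × 322/366 = $950.8238
Total = $1,139.8074

$1,139.81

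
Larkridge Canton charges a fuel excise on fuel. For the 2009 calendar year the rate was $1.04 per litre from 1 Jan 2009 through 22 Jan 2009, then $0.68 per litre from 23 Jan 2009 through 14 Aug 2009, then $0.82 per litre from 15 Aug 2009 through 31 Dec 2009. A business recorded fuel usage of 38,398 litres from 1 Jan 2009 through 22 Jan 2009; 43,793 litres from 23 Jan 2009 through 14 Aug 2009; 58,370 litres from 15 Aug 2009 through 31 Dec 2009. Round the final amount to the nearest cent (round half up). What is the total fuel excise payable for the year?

$117,576.56

1 Jan – 22 Jan 2009: 38,398 litres at $1.04/litre → $39,933.92
23 Jan – 14 Aug 2009: 43,793 litres at $0.68/litre → $29,779.24
15 Aug – 31 Dec 2009: 58,370 litres at $0.82/litre → $47,863.40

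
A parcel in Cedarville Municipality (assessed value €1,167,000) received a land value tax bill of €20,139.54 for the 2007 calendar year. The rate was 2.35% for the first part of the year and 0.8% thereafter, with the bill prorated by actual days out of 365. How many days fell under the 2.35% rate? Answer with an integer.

Let d = days at the first rate; then 365 − d days at the second rate.
€1,167,000 × [2.35%·d + 0.8%·(365−d)] / 365 = €20,139.54
Solving gives d = 218, so the new rate took effect on 7 August 2007.

218 days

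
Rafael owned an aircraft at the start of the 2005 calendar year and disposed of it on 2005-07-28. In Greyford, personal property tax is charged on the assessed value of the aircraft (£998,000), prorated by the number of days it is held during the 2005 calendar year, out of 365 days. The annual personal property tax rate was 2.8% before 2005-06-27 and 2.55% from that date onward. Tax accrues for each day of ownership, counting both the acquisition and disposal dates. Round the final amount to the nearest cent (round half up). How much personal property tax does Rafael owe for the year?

2005-01-01 to 2005-06-26: 177 days at 2.8% → £998,000 × 2.8% × 177/365 = £13,550.9260
2005-06-27 to 2005-07-28: 32 days at 2.55% → £998,000 × 2.55% × 32/365 = £2,231.1452
Total = £15,782.0712

£15,782.07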